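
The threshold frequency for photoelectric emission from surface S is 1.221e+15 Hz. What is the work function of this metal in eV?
5.05 eV

At the threshold frequency, photon energy equals work function:
φ = hf₀

Calculating:
φ = (6.626×10⁻³⁴ J·s)(1.221e+15 Hz)
φ = 5.05 eV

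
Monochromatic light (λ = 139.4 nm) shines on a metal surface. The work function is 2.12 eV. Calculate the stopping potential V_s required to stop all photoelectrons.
6.7741 V

The stopping potential V_s satisfies: eV_s = KE_max

First, find KE_max using Einstein's equation:
E_photon = hc/λ = 8.8941 eV
KE_max = E_photon - φ = 8.8941 - 2.12 = 6.7741 eV

Since eV_s = KE_max:
V_s = KE_max/e = 6.7741 V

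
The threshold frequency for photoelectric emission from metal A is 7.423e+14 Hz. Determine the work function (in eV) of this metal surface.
3.07 eV

At the threshold frequency, photon energy equals work function:
φ = hf₀

Calculating:
φ = (6.626×10⁻³⁴ J·s)(7.423e+14 Hz)
φ = 3.07 eV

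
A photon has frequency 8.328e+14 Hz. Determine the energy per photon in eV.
3.4442 eV

Using E = hf:

E = hf = (6.626×10⁻³⁴ J·s)(8.328e+14 Hz)
E = 3.4442 eV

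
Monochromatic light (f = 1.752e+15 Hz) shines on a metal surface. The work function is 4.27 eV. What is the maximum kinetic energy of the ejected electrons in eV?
2.9757 eV

Using Einstein's photoelectric equation: KE_max = hf - φ

First, calculate the photon energy:
E_photon = hf = (6.626×10⁻³⁴ J·s)(1.752e+15 Hz)
E_photon = 7.2457 eV

Then, the maximum kinetic energy:
KE_max = E_photon - φ = 7.2457 eV - 4.27 eV = 2.9757 eV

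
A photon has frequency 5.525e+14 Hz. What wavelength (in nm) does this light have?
542.61 nm

Using the wave equation: c = fλ

Solving for wavelength:
λ = c/f = (3×10⁸ m/s) / (5.525e+14 Hz)
λ = 542.61 nm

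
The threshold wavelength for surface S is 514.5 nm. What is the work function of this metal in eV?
2.41 eV

At the threshold wavelength, photon energy equals work function:
φ = hc/λ₀

Calculating:
φ = (6.626×10⁻³⁴ J·s)(3×10⁸ m/s) / (514.5×10⁻⁹ m)
φ = 2.41 eV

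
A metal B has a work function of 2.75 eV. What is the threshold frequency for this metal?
6.6495e+14 Hz

The threshold frequency is when the photon energy equals the work function:
hf₀ = φ

Solving for f₀:
f₀ = φ/h = (2.75 eV × 1.602×10⁻¹⁹ J/eV) / (6.626×10⁻³⁴ J·s)
f₀ = 6.6495e+14 Hz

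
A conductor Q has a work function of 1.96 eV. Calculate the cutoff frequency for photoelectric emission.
4.7393e+14 Hz

The threshold frequency is when the photon energy equals the work function:
hf₀ = φ

Solving for f₀:
f₀ = φ/h = (1.96 eV × 1.602×10⁻¹⁹ J/eV) / (6.626×10⁻³⁴ J·s)
f₀ = 4.7393e+14 Hz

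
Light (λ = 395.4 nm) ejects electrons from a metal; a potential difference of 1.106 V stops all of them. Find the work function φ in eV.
2.03 eV

The stopping potential gives the maximum kinetic energy: KE_max = eV_s = 1.106 eV

From Einstein's photoelectric equation: KE_max = hc/λ - φ
Rearranging: φ = hc/λ - KE_max

Calculate photon energy:
E_photon = hc/λ = (6.626×10⁻³⁴ J·s)(3×10⁸ m/s) / (395.4×10⁻⁹ m) = 3.1357 eV

Therefore:
φ = 3.1357 - 1.106 = 2.03 eV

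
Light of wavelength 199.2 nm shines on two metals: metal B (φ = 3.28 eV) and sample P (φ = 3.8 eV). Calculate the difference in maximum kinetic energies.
0.5200 eV

Using KE_max = hc/λ - φ for each metal:

Photon energy: E = hc/λ = 6.2241 eV

For metal B (φ₁ = 3.28 eV):
KE₁ = E - φ₁ = 6.2241 - 3.28 = 2.9441 eV

For sample P (φ₂ = 3.8 eV):
KE₂ = E - φ₂ = 6.2241 - 3.8 = 2.4241 eV

Difference:
ΔKE = KE₁ - KE₂ = 2.9441 - 2.4241 = 0.5200 eV

Note: The difference equals the difference in work functions: 3.8 - 3.28 = 0.52 eV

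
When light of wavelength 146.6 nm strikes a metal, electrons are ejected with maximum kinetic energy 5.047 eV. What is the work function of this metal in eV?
3.41 eV

From Einstein's photoelectric equation: KE_max = hf - φ = hc/λ - φ

Rearranging for φ:
φ = hc/λ - KE_max

Calculate photon energy:
E_photon = hc/λ = 8.4573 eV

Therefore:
φ = 8.4573 - 5.047 = 3.41 eV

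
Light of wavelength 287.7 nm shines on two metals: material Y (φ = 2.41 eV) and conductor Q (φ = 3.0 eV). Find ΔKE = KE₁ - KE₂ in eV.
0.5900 eV

Using KE_max = hc/λ - φ for each metal:

Photon energy: E = hc/λ = 4.3095 eV

For material Y (φ₁ = 2.41 eV):
KE₁ = E - φ₁ = 4.3095 - 2.41 = 1.8995 eV

For conductor Q (φ₂ = 3.0 eV):
KE₂ = E - φ₂ = 4.3095 - 3.0 = 1.3095 eV

Difference:
ΔKE = KE₁ - KE₂ = 1.8995 - 1.3095 = 0.5900 eV

Note: The difference equals the difference in work functions: 3.0 - 2.41 = 0.59 eV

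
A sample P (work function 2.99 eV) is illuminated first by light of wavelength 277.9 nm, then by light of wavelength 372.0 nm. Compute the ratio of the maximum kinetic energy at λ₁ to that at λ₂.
4.2911

Using Einstein's equation: KE_max = hc/λ - φ

For λ₁ = 277.9 nm:
E₁ = hc/λ₁ = 4.4615 eV
KE₁ = E₁ - φ = 4.4615 - 2.99 = 1.4715 eV

For λ₂ = 372.0 nm:
E₂ = hc/λ₂ = 3.3329 eV
KE₂ = E₂ - φ = 3.3329 - 2.99 = 0.3429 eV

Ratio: KE₁/KE₂ = 1.4715/0.3429 = 4.2911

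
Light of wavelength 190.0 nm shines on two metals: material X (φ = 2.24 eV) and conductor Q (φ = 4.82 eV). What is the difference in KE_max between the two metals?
2.5800 eV

Using KE_max = hc/λ - φ for each metal:

Photon energy: E = hc/λ = 6.5255 eV

For material X (φ₁ = 2.24 eV):
KE₁ = E - φ₁ = 6.5255 - 2.24 = 4.2855 eV

For conductor Q (φ₂ = 4.82 eV):
KE₂ = E - φ₂ = 6.5255 - 4.82 = 1.7055 eV

Difference:
ΔKE = KE₁ - KE₂ = 4.2855 - 1.7055 = 2.5800 eV

Note: The difference equals the difference in work functions: 4.82 - 2.24 = 2.58 eV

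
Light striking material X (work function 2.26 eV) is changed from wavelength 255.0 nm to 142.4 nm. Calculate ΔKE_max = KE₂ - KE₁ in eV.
3.8446 eV

Using Einstein's equation: KE_max = hc/λ - φ

For λ₁ = 255.0 nm:
KE₁ = hc/λ₁ - φ = 4.8621 - 2.26 = 2.6021 eV

For λ₂ = 142.4 nm:
KE₂ = hc/λ₂ - φ = 8.7068 - 2.26 = 6.4468 eV

Change in KE:
ΔKE = KE₂ - KE₁ = 6.4468 - 2.6021 = 3.8446 eV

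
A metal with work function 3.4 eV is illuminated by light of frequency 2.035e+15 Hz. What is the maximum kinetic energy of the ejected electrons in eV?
5.0161 eV

Using Einstein's photoelectric equation: KE_max = hf - φ

First, calculate the photon energy:
E_photon = hf = (6.626×10⁻³⁴ J·s)(2.035e+15 Hz)
E_photon = 8.4161 eV

Then, the maximum kinetic energy:
KE_max = E_photon - φ = 8.4161 eV - 3.4 eV = 5.0161 eV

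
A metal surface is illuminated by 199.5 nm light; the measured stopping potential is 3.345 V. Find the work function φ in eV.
2.87 eV

The stopping potential gives the maximum kinetic energy: KE_max = eV_s = 3.345 eV

From Einstein's photoelectric equation: KE_max = hc/λ - φ
Rearranging: φ = hc/λ - KE_max

Calculate photon energy:
E_photon = hc/λ = (6.626×10⁻³⁴ J·s)(3×10⁸ m/s) / (199.5×10⁻⁹ m) = 6.2147 eV

Therefore:
φ = 6.2147 - 3.345 = 2.87 eV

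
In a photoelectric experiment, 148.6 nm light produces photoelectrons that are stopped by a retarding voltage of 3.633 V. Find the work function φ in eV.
4.71 eV

The stopping potential gives the maximum kinetic energy: KE_max = eV_s = 3.633 eV

From Einstein's photoelectric equation: KE_max = hc/λ - φ
Rearranging: φ = hc/λ - KE_max

Calculate photon energy:
E_photon = hc/λ = (6.626×10⁻³⁴ J·s)(3×10⁸ m/s) / (148.6×10⁻⁹ m) = 8.3435 eV

Therefore:
φ = 8.3435 - 3.633 = 4.71 eV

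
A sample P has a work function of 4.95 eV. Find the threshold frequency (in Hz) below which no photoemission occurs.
1.1969e+15 Hz

The threshold frequency is when the photon energy equals the work function:
hf₀ = φ

Solving for f₀:
f₀ = φ/h = (4.95 eV × 1.602×10⁻¹⁹ J/eV) / (6.626×10⁻³⁴ J·s)
f₀ = 1.1969e+15 Hz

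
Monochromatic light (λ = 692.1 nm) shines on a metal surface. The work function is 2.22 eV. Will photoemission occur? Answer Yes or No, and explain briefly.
No

For photoemission, the photon energy must exceed the work function.

Photon energy: E = hc/λ = 1.7914 eV
Work function: φ = 2.22 eV

Since E_photon (1.7914 eV) < φ (2.22 eV), photoemission will NOT occur.
The threshold wavelength is λ₀ = hc/φ = 558.5 nm.
Since 692.1 nm > 558.5 nm, the photons lack sufficient energy.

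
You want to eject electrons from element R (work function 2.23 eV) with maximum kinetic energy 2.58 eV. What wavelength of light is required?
257.76 nm

From Einstein's equation: KE_max = hc/λ - φ

Rearranging for λ:
hc/λ = KE_max + φ
λ = hc/(KE_max + φ)

Required photon energy:
E_photon = KE_max + φ = 2.58 + 2.23 = 4.81 eV

Required wavelength:
λ = hc/E_photon = (6.626×10⁻³⁴)(3×10⁸) / (4.81 × 1.602×10⁻¹⁹)
λ = 257.76 nm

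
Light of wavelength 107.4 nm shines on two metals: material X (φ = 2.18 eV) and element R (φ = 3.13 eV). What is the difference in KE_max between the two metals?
0.9500 eV

Using KE_max = hc/λ - φ for each metal:

Photon energy: E = hc/λ = 11.5442 eV

For material X (φ₁ = 2.18 eV):
KE₁ = E - φ₁ = 11.5442 - 2.18 = 9.3642 eV

For element R (φ₂ = 3.13 eV):
KE₂ = E - φ₂ = 11.5442 - 3.13 = 8.4142 eV

Difference:
ΔKE = KE₁ - KE₂ = 9.3642 - 8.4142 = 0.9500 eV

Note: The difference equals the difference in work functions: 3.13 - 2.18 = 0.95 eV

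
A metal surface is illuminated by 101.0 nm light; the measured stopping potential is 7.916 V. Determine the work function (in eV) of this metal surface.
4.36 eV

The stopping potential gives the maximum kinetic energy: KE_max = eV_s = 7.916 eV

From Einstein's photoelectric equation: KE_max = hc/λ - φ
Rearranging: φ = hc/λ - KE_max

Calculate photon energy:
E_photon = hc/λ = (6.626×10⁻³⁴ J·s)(3×10⁸ m/s) / (101.0×10⁻⁹ m) = 12.2757 eV

Therefore:
φ = 12.2757 - 7.916 = 4.36 eV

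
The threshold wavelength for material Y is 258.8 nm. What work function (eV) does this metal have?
4.79 eV

At the threshold wavelength, photon energy equals work function:
φ = hc/λ₀

Calculating:
φ = (6.626×10⁻³⁴ J·s)(3×10⁸ m/s) / (258.8×10⁻⁹ m)
φ = 4.79 eV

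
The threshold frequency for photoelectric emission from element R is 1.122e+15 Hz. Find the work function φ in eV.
4.64 eV

At the threshold frequency, photon energy equals work function:
φ = hf₀

Calculating:
φ = (6.626×10⁻³⁴ J·s)(1.122e+15 Hz)
φ = 4.64 eV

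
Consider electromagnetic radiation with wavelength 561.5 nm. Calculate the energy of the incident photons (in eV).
2.2081 eV

Using E = hf = hc/λ:

E = hc/λ = (6.626×10⁻³⁴ J·s)(3×10⁸ m/s) / (561.5×10⁻⁹ m)
E = 2.2081 eV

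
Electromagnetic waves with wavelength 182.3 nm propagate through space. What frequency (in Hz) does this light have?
1.6445e+15 Hz

Using the wave equation: c = fλ

Solving for frequency:
f = c/λ = (3×10⁸ m/s) / (182.3×10⁻⁹ m)
f = 1.6445e+15 Hz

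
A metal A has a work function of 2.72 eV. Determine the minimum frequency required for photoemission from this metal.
6.5769e+14 Hz

The threshold frequency is when the photon energy equals the work function:
hf₀ = φ

Solving for f₀:
f₀ = φ/h = (2.72 eV × 1.602×10⁻¹⁹ J/eV) / (6.626×10⁻³⁴ J·s)
f₀ = 6.5769e+14 Hz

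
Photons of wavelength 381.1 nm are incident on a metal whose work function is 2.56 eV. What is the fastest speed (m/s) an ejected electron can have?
4.9385e+05 m/s

First, find the maximum kinetic energy:
E_photon = hc/λ = 3.2533 eV
KE_max = E_photon - φ = 3.2533 - 2.56 = 0.6933 eV

Convert to Joules: KE_max = 0.6933 × 1.602×10⁻¹⁹ J = 1.1108e-19 J

Then use KE = ½mv² to find velocity:
v = √(2·KE/m) = √(2 × 1.1108e-19 J / 9.109e-31 kg)
v = 4.9385e+05 m/s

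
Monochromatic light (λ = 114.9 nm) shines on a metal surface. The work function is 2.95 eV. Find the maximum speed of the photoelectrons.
1.6607e+06 m/s

First, find the maximum kinetic energy:
E_photon = hc/λ = 10.7906 eV
KE_max = E_photon - φ = 10.7906 - 2.95 = 7.8406 eV

Convert to Joules: KE_max = 7.8406 × 1.602×10⁻¹⁹ J = 1.2562e-18 J

Then use KE = ½mv² to find velocity:
v = √(2·KE/m) = √(2 × 1.2562e-18 J / 9.109e-31 kg)
v = 1.6607e+06 m/s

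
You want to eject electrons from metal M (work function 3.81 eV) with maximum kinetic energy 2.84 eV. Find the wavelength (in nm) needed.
186.44 nm

From Einstein's equation: KE_max = hc/λ - φ

Rearranging for λ:
hc/λ = KE_max + φ
λ = hc/(KE_max + φ)

Required photon energy:
E_photon = KE_max + φ = 2.84 + 3.81 = 6.65 eV

Required wavelength:
λ = hc/E_photon = (6.626×10⁻³⁴)(3×10⁸) / (6.65 × 1.602×10⁻¹⁹)
λ = 186.44 nm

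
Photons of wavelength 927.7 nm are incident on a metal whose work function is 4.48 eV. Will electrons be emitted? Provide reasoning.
No

For photoemission, the photon energy must exceed the work function.

Photon energy: E = hc/λ = 1.3365 eV
Work function: φ = 4.48 eV

Since E_photon (1.3365 eV) < φ (4.48 eV), photoemission will NOT occur.
The threshold wavelength is λ₀ = hc/φ = 276.8 nm.
Since 927.7 nm > 276.8 nm, the photons lack sufficient energy.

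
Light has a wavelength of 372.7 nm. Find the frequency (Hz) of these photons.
8.0438e+14 Hz

Using the wave equation: c = fλ

Solving for frequency:
f = c/λ = (3×10⁸ m/s) / (372.7×10⁻⁹ m)
f = 8.0438e+14 Hz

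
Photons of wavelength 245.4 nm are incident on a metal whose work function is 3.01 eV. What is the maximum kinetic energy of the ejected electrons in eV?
2.0423 eV

Using Einstein's photoelectric equation: KE_max = hf - φ = hc/λ - φ

First, calculate the photon energy:
E_photon = hc/λ = (6.626×10⁻³⁴ J·s)(3×10⁸ m/s) / (245.4×10⁻⁹ m)
E_photon = 5.0523 eV

Then, the maximum kinetic energy:
KE_max = E_photon - φ = 5.0523 eV - 3.01 eV = 2.0423 eV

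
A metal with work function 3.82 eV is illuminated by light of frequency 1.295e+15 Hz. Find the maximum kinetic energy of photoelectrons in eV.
1.5357 eV

Using Einstein's photoelectric equation: KE_max = hf - φ

First, calculate the photon energy:
E_photon = hf = (6.626×10⁻³⁴ J·s)(1.295e+15 Hz)
E_photon = 5.3557 eV

Then, the maximum kinetic energy:
KE_max = E_photon - φ = 5.3557 eV - 3.82 eV = 1.5357 eV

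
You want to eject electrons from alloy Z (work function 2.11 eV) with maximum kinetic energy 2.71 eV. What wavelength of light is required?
257.23 nm

From Einstein's equation: KE_max = hc/λ - φ

Rearranging for λ:
hc/λ = KE_max + φ
λ = hc/(KE_max + φ)

Required photon energy:
E_photon = KE_max + φ = 2.71 + 2.11 = 4.82 eV

Required wavelength:
λ = hc/E_photon = (6.626×10⁻³⁴)(3×10⁸) / (4.82 × 1.602×10⁻¹⁹)
λ = 257.23 nm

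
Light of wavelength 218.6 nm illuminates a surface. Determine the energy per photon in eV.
5.6717 eV

Using E = hf = hc/λ:

E = hc/λ = (6.626×10⁻³⁴ J·s)(3×10⁸ m/s) / (218.6×10⁻⁹ m)
E = 5.6717 eV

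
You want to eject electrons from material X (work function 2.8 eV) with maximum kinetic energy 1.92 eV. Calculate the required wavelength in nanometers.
262.68 nm

From Einstein's equation: KE_max = hc/λ - φ

Rearranging for λ:
hc/λ = KE_max + φ
λ = hc/(KE_max + φ)

Required photon energy:
E_photon = KE_max + φ = 1.92 + 2.8 = 4.72 eV

Required wavelength:
λ = hc/E_photon = (6.626×10⁻³⁴)(3×10⁸) / (4.72 × 1.602×10⁻¹⁹)
λ = 262.68 nm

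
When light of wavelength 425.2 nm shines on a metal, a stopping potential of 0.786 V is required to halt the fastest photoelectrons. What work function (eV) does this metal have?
2.13 eV

The stopping potential gives the maximum kinetic energy: KE_max = eV_s = 0.786 eV

From Einstein's photoelectric equation: KE_max = hc/λ - φ
Rearranging: φ = hc/λ - KE_max

Calculate photon energy:
E_photon = hc/λ = (6.626×10⁻³⁴ J·s)(3×10⁸ m/s) / (425.2×10⁻⁹ m) = 2.9159 eV

Therefore:
φ = 2.9159 - 0.786 = 2.13 eV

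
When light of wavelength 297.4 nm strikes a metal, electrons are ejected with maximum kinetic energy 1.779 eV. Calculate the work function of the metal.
2.39 eV

From Einstein's photoelectric equation: KE_max = hf - φ = hc/λ - φ

Rearranging for φ:
φ = hc/λ - KE_max

Calculate photon energy:
E_photon = hc/λ = 4.1689 eV

Therefore:
φ = 4.1689 - 1.779 = 2.39 eV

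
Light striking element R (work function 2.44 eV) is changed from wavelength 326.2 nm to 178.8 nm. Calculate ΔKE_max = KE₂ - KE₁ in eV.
3.1334 eV

Using Einstein's equation: KE_max = hc/λ - φ

For λ₁ = 326.2 nm:
KE₁ = hc/λ₁ - φ = 3.8009 - 2.44 = 1.3609 eV

For λ₂ = 178.8 nm:
KE₂ = hc/λ₂ - φ = 6.9342 - 2.44 = 4.4942 eV

Change in KE:
ΔKE = KE₂ - KE₁ = 4.4942 - 1.3609 = 3.1334 eV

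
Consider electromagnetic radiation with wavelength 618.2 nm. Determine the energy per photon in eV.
2.0056 eV

Using E = hf = hc/λ:

E = hc/λ = (6.626×10⁻³⁴ J·s)(3×10⁸ m/s) / (618.2×10⁻⁹ m)
E = 2.0056 eV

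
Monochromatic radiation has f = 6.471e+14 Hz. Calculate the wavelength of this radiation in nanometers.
463.29 nm

Using the wave equation: c = fλ

Solving for wavelength:
λ = c/f = (3×10⁸ m/s) / (6.471e+14 Hz)
λ = 463.29 nm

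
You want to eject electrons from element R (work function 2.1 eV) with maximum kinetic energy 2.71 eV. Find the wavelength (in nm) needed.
257.76 nm

From Einstein's equation: KE_max = hc/λ - φ

Rearranging for λ:
hc/λ = KE_max + φ
λ = hc/(KE_max + φ)

Required photon energy:
E_photon = KE_max + φ = 2.71 + 2.1 = 4.81 eV

Required wavelength:
λ = hc/E_photon = (6.626×10⁻³⁴)(3×10⁸) / (4.81 × 1.602×10⁻¹⁹)
λ = 257.76 nm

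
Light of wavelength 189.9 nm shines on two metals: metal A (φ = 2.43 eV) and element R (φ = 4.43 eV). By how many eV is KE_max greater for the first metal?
2.0000 eV

Using KE_max = hc/λ - φ for each metal:

Photon energy: E = hc/λ = 6.5289 eV

For metal A (φ₁ = 2.43 eV):
KE₁ = E - φ₁ = 6.5289 - 2.43 = 4.0989 eV

For element R (φ₂ = 4.43 eV):
KE₂ = E - φ₂ = 6.5289 - 4.43 = 2.0989 eV

Difference:
ΔKE = KE₁ - KE₂ = 4.0989 - 2.0989 = 2.0000 eV

Note: The difference equals the difference in work functions: 4.43 - 2.43 = 2.00 eV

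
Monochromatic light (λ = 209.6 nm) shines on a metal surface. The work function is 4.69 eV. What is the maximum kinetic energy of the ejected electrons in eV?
1.2253 eV

Using Einstein's photoelectric equation: KE_max = hf - φ = hc/λ - φ

First, calculate the photon energy:
E_photon = hc/λ = (6.626×10⁻³⁴ J·s)(3×10⁸ m/s) / (209.6×10⁻⁹ m)
E_photon = 5.9153 eV

Then, the maximum kinetic energy:
KE_max = E_photon - φ = 5.9153 eV - 4.69 eV = 1.2253 eV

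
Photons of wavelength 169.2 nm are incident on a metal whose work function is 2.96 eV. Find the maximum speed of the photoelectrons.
1.2395e+06 m/s

First, find the maximum kinetic energy:
E_photon = hc/λ = 7.3277 eV
KE_max = E_photon - φ = 7.3277 - 2.96 = 4.3677 eV

Convert to Joules: KE_max = 4.3677 × 1.602×10⁻¹⁹ J = 6.9978e-19 J

Then use KE = ½mv² to find velocity:
v = √(2·KE/m) = √(2 × 6.9978e-19 J / 9.109e-31 kg)
v = 1.2395e+06 m/s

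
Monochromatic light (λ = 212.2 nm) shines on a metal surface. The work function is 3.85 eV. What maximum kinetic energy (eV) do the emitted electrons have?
1.9928 eV

Using Einstein's photoelectric equation: KE_max = hf - φ = hc/λ - φ

First, calculate the photon energy:
E_photon = hc/λ = (6.626×10⁻³⁴ J·s)(3×10⁸ m/s) / (212.2×10⁻⁹ m)
E_photon = 5.8428 eV

Then, the maximum kinetic energy:
KE_max = E_photon - φ = 5.8428 eV - 3.85 eV = 1.9928 eV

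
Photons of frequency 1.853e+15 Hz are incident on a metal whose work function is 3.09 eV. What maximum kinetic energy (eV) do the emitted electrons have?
4.5734 eV

Using Einstein's photoelectric equation: KE_max = hf - φ

First, calculate the photon energy:
E_photon = hf = (6.626×10⁻³⁴ J·s)(1.853e+15 Hz)
E_photon = 7.6634 eV

Then, the maximum kinetic energy:
KE_max = E_photon - φ = 7.6634 eV - 3.09 eV = 4.5734 eV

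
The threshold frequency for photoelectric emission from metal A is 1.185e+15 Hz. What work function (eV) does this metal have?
4.90 eV

At the threshold frequency, photon energy equals work function:
φ = hf₀

Calculating:
φ = (6.626×10⁻³⁴ J·s)(1.185e+15 Hz)
φ = 4.90 eV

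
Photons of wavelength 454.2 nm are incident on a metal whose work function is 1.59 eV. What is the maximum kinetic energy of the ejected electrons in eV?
1.1397 eV

Using Einstein's photoelectric equation: KE_max = hf - φ = hc/λ - φ

First, calculate the photon energy:
E_photon = hc/λ = (6.626×10⁻³⁴ J·s)(3×10⁸ m/s) / (454.2×10⁻⁹ m)
E_photon = 2.7297 eV

Then, the maximum kinetic energy:
KE_max = E_photon - φ = 2.7297 eV - 1.59 eV = 1.1397 eV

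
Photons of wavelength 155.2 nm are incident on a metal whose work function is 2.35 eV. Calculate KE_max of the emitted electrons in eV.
5.6387 eV

Using Einstein's photoelectric equation: KE_max = hf - φ = hc/λ - φ

First, calculate the photon energy:
E_photon = hc/λ = (6.626×10⁻³⁴ J·s)(3×10⁸ m/s) / (155.2×10⁻⁹ m)
E_photon = 7.9887 eV

Then, the maximum kinetic energy:
KE_max = E_photon - φ = 7.9887 eV - 2.35 eV = 5.6387 eV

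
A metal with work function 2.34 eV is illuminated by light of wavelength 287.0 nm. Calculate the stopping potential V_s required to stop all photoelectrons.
1.9800 V

The stopping potential V_s satisfies: eV_s = KE_max

First, find KE_max using Einstein's equation:
E_photon = hc/λ = 4.3200 eV
KE_max = E_photon - φ = 4.3200 - 2.34 = 1.9800 eV

Since eV_s = KE_max:
V_s = KE_max/e = 1.9800 V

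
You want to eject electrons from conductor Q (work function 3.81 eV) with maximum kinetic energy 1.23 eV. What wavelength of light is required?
246.00 nm

From Einstein's equation: KE_max = hc/λ - φ

Rearranging for λ:
hc/λ = KE_max + φ
λ = hc/(KE_max + φ)

Required photon energy:
E_photon = KE_max + φ = 1.23 + 3.81 = 5.04 eV

Required wavelength:
λ = hc/E_photon = (6.626×10⁻³⁴)(3×10⁸) / (5.04 × 1.602×10⁻¹⁹)
λ = 246.00 nm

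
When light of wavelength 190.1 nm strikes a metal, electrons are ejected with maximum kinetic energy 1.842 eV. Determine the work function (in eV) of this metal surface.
4.68 eV

From Einstein's photoelectric equation: KE_max = hf - φ = hc/λ - φ

Rearranging for φ:
φ = hc/λ - KE_max

Calculate photon energy:
E_photon = hc/λ = 6.5221 eV

Therefore:
φ = 6.5221 - 1.842 = 4.68 eV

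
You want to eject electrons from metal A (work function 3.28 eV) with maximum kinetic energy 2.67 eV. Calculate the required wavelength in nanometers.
208.38 nm

From Einstein's equation: KE_max = hc/λ - φ

Rearranging for λ:
hc/λ = KE_max + φ
λ = hc/(KE_max + φ)

Required photon energy:
E_photon = KE_max + φ = 2.67 + 3.28 = 5.95 eV

Required wavelength:
λ = hc/E_photon = (6.626×10⁻³⁴)(3×10⁸) / (5.95 × 1.602×10⁻¹⁹)
λ = 208.38 nm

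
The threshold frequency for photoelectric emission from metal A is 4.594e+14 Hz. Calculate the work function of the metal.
1.90 eV

At the threshold frequency, photon energy equals work function:
φ = hf₀

Calculating:
φ = (6.626×10⁻³⁴ J·s)(4.594e+14 Hz)
φ = 1.90 eV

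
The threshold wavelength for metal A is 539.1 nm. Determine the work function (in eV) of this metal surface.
2.30 eV

At the threshold wavelength, photon energy equals work function:
φ = hc/λ₀

Calculating:
φ = (6.626×10⁻³⁴ J·s)(3×10⁸ m/s) / (539.1×10⁻⁹ m)
φ = 2.30 eV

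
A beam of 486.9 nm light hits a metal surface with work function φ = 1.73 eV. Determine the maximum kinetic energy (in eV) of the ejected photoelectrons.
0.8164 eV

Using Einstein's photoelectric equation: KE_max = hf - φ = hc/λ - φ

First, calculate the photon energy:
E_photon = hc/λ = (6.626×10⁻³⁴ J·s)(3×10⁸ m/s) / (486.9×10⁻⁹ m)
E_photon = 2.5464 eV

Then, the maximum kinetic energy:
KE_max = E_photon - φ = 2.5464 eV - 1.73 eV = 0.8164 eV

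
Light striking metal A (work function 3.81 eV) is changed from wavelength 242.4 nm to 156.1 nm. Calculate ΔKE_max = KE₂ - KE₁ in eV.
2.8278 eV

Using Einstein's equation: KE_max = hc/λ - φ

For λ₁ = 242.4 nm:
KE₁ = hc/λ₁ - φ = 5.1149 - 3.81 = 1.3049 eV

For λ₂ = 156.1 nm:
KE₂ = hc/λ₂ - φ = 7.9426 - 3.81 = 4.1326 eV

Change in KE:
ΔKE = KE₂ - KE₁ = 4.1326 - 1.3049 = 2.8278 eV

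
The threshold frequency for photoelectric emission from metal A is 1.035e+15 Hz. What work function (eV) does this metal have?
4.28 eV

At the threshold frequency, photon energy equals work function:
φ = hf₀

Calculating:
φ = (6.626×10⁻³⁴ J·s)(1.035e+15 Hz)
φ = 4.28 eV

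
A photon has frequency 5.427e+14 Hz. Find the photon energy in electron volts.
2.2444 eV

Using E = hf:

E = hf = (6.626×10⁻³⁴ J·s)(5.427e+14 Hz)
E = 2.2444 eV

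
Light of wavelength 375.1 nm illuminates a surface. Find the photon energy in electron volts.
3.3054 eV

Using E = hf = hc/λ:

E = hc/λ = (6.626×10⁻³⁴ J·s)(3×10⁸ m/s) / (375.1×10⁻⁹ m)
E = 3.3054 eV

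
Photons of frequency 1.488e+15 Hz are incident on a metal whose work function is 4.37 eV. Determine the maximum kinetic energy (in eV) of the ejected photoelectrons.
1.7839 eV

Using Einstein's photoelectric equation: KE_max = hf - φ

First, calculate the photon energy:
E_photon = hf = (6.626×10⁻³⁴ J·s)(1.488e+15 Hz)
E_photon = 6.1539 eV

Then, the maximum kinetic energy:
KE_max = E_photon - φ = 6.1539 eV - 4.37 eV = 1.7839 eV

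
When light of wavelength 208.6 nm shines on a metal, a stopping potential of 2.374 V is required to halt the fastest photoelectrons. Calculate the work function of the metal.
3.57 eV

The stopping potential gives the maximum kinetic energy: KE_max = eV_s = 2.374 eV

From Einstein's photoelectric equation: KE_max = hc/λ - φ
Rearranging: φ = hc/λ - KE_max

Calculate photon energy:
E_photon = hc/λ = (6.626×10⁻³⁴ J·s)(3×10⁸ m/s) / (208.6×10⁻⁹ m) = 5.9436 eV

Therefore:
φ = 5.9436 - 2.374 = 3.57 eV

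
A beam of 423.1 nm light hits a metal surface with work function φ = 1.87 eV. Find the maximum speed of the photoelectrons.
6.1074e+05 m/s

First, find the maximum kinetic energy:
E_photon = hc/λ = 2.9304 eV
KE_max = E_photon - φ = 2.9304 - 1.87 = 1.0604 eV

Convert to Joules: KE_max = 1.0604 × 1.602×10⁻¹⁹ J = 1.6989e-19 J

Then use KE = ½mv² to find velocity:
v = √(2·KE/m) = √(2 × 1.6989e-19 J / 9.109e-31 kg)
v = 6.1074e+05 m/s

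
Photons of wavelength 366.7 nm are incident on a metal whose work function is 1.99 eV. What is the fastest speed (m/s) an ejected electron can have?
6.9952e+05 m/s

First, find the maximum kinetic energy:
E_photon = hc/λ = 3.3811 eV
KE_max = E_photon - φ = 3.3811 - 1.99 = 1.3911 eV

Convert to Joules: KE_max = 1.3911 × 1.602×10⁻¹⁹ J = 2.2288e-19 J

Then use KE = ½mv² to find velocity:
v = √(2·KE/m) = √(2 × 2.2288e-19 J / 9.109e-31 kg)
v = 6.9952e+05 m/s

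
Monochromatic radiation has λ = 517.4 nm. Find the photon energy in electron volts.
2.3963 eV

Using E = hf = hc/λ:

E = hc/λ = (6.626×10⁻³⁴ J·s)(3×10⁸ m/s) / (517.4×10⁻⁹ m)
E = 2.3963 eV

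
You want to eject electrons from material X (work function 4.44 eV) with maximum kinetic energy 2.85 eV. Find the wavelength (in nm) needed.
170.07 nm

From Einstein's equation: KE_max = hc/λ - φ

Rearranging for λ:
hc/λ = KE_max + φ
λ = hc/(KE_max + φ)

Required photon energy:
E_photon = KE_max + φ = 2.85 + 4.44 = 7.29 eV

Required wavelength:
λ = hc/E_photon = (6.626×10⁻³⁴)(3×10⁸) / (7.29 × 1.602×10⁻¹⁹)
λ = 170.07 nm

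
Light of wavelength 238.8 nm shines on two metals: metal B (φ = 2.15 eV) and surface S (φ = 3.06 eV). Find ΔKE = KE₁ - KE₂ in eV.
0.9100 eV

Using KE_max = hc/λ - φ for each metal:

Photon energy: E = hc/λ = 5.1920 eV

For metal B (φ₁ = 2.15 eV):
KE₁ = E - φ₁ = 5.1920 - 2.15 = 3.0420 eV

For surface S (φ₂ = 3.06 eV):
KE₂ = E - φ₂ = 5.1920 - 3.06 = 2.1320 eV

Difference:
ΔKE = KE₁ - KE₂ = 3.0420 - 2.1320 = 0.9100 eV

Note: The difference equals the difference in work functions: 3.06 - 2.15 = 0.91 eV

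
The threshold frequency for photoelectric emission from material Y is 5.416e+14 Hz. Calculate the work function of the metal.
2.24 eV

At the threshold frequency, photon energy equals work function:
φ = hf₀

Calculating:
φ = (6.626×10⁻³⁴ J·s)(5.416e+14 Hz)
φ = 2.24 eV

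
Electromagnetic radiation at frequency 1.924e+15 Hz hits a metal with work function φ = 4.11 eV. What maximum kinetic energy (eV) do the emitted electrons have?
3.8470 eV

Using Einstein's photoelectric equation: KE_max = hf - φ

First, calculate the photon energy:
E_photon = hf = (6.626×10⁻³⁴ J·s)(1.924e+15 Hz)
E_photon = 7.9570 eV

Then, the maximum kinetic energy:
KE_max = E_photon - φ = 7.9570 eV - 4.11 eV = 3.8470 eV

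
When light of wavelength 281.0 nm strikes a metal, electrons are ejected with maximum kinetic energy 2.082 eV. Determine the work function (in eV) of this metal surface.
2.33 eV

From Einstein's photoelectric equation: KE_max = hf - φ = hc/λ - φ

Rearranging for φ:
φ = hc/λ - KE_max

Calculate photon energy:
E_photon = hc/λ = 4.4122 eV

Therefore:
φ = 4.4122 - 2.082 = 2.33 eV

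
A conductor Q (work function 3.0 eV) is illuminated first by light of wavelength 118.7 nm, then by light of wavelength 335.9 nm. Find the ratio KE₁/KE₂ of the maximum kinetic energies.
10.7729

Using Einstein's equation: KE_max = hc/λ - φ

For λ₁ = 118.7 nm:
E₁ = hc/λ₁ = 10.4452 eV
KE₁ = E₁ - φ = 10.4452 - 3.0 = 7.4452 eV

For λ₂ = 335.9 nm:
E₂ = hc/λ₂ = 3.6911 eV
KE₂ = E₂ - φ = 3.6911 - 3.0 = 0.6911 eV

Ratio: KE₁/KE₂ = 7.4452/0.6911 = 10.7729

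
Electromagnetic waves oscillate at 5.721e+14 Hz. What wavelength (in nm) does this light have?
524.02 nm

Using the wave equation: c = fλ

Solving for wavelength:
λ = c/f = (3×10⁸ m/s) / (5.721e+14 Hz)
λ = 524.02 nm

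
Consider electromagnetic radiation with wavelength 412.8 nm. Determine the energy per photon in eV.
3.0035 eV

Using E = hf = hc/λ:

E = hc/λ = (6.626×10⁻³⁴ J·s)(3×10⁸ m/s) / (412.8×10⁻⁹ m)
E = 3.0035 eV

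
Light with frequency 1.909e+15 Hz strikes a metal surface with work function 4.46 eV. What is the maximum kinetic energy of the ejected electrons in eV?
3.4350 eV

Using Einstein's photoelectric equation: KE_max = hf - φ

First, calculate the photon energy:
E_photon = hf = (6.626×10⁻³⁴ J·s)(1.909e+15 Hz)
E_photon = 7.8950 eV

Then, the maximum kinetic energy:
KE_max = E_photon - φ = 7.8950 eV - 4.46 eV = 3.4350 eV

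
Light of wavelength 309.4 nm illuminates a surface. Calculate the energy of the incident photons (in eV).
4.0072 eV

Using E = hf = hc/λ:

E = hc/λ = (6.626×10⁻³⁴ J·s)(3×10⁸ m/s) / (309.4×10⁻⁹ m)
E = 4.0072 eV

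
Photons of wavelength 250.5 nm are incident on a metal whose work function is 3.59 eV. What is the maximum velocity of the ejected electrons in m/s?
6.9153e+05 m/s

First, find the maximum kinetic energy:
E_photon = hc/λ = 4.9495 eV
KE_max = E_photon - φ = 4.9495 - 3.59 = 1.3595 eV

Convert to Joules: KE_max = 1.3595 × 1.602×10⁻¹⁹ J = 2.1781e-19 J

Then use KE = ½mv² to find velocity:
v = √(2·KE/m) = √(2 × 2.1781e-19 J / 9.109e-31 kg)
v = 6.9153e+05 m/s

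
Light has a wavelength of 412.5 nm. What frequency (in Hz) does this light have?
7.2677e+14 Hz

Using the wave equation: c = fλ

Solving for frequency:
f = c/λ = (3×10⁸ m/s) / (412.5×10⁻⁹ m)
f = 7.2677e+14 Hz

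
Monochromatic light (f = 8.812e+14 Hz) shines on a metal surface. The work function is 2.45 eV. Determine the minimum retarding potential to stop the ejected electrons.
1.1944 V

The stopping potential V_s satisfies: eV_s = KE_max

First, find KE_max using Einstein's equation:
E_photon = hf = (6.626×10⁻³⁴ J·s)(8.812e+14 Hz) = 3.6444 eV
KE_max = E_photon - φ = 3.6444 - 2.45 = 1.1944 eV

Since eV_s = KE_max:
V_s = KE_max/e = 1.1944 V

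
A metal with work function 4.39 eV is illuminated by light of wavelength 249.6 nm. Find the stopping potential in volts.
0.5773 V

The stopping potential V_s satisfies: eV_s = KE_max

First, find KE_max using Einstein's equation:
E_photon = hc/λ = 4.9673 eV
KE_max = E_photon - φ = 4.9673 - 4.39 = 0.5773 eV

Since eV_s = KE_max:
V_s = KE_max/e = 0.5773 V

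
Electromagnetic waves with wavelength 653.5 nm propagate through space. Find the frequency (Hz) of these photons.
4.5875e+14 Hz

Using the wave equation: c = fλ

Solving for frequency:
f = c/λ = (3×10⁸ m/s) / (653.5×10⁻⁹ m)
f = 4.5875e+14 Hz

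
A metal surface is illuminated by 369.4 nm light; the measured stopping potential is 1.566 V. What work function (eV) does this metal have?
1.79 eV

The stopping potential gives the maximum kinetic energy: KE_max = eV_s = 1.566 eV

From Einstein's photoelectric equation: KE_max = hc/λ - φ
Rearranging: φ = hc/λ - KE_max

Calculate photon energy:
E_photon = hc/λ = (6.626×10⁻³⁴ J·s)(3×10⁸ m/s) / (369.4×10⁻⁹ m) = 3.3564 eV

Therefore:
φ = 3.3564 - 1.566 = 1.79 eV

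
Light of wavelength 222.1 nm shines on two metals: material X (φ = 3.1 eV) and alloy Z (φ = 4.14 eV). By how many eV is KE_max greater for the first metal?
1.0400 eV

Using KE_max = hc/λ - φ for each metal:

Photon energy: E = hc/λ = 5.5824 eV

For material X (φ₁ = 3.1 eV):
KE₁ = E - φ₁ = 5.5824 - 3.1 = 2.4824 eV

For alloy Z (φ₂ = 4.14 eV):
KE₂ = E - φ₂ = 5.5824 - 4.14 = 1.4424 eV

Difference:
ΔKE = KE₁ - KE₂ = 2.4824 - 1.4424 = 1.0400 eV

Note: The difference equals the difference in work functions: 4.14 - 3.1 = 1.04 eV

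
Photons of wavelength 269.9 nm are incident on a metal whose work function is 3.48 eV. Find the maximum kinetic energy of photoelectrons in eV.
1.1137 eV

Using Einstein's photoelectric equation: KE_max = hf - φ = hc/λ - φ

First, calculate the photon energy:
E_photon = hc/λ = (6.626×10⁻³⁴ J·s)(3×10⁸ m/s) / (269.9×10⁻⁹ m)
E_photon = 4.5937 eV

Then, the maximum kinetic energy:
KE_max = E_photon - φ = 4.5937 eV - 3.48 eV = 1.1137 eV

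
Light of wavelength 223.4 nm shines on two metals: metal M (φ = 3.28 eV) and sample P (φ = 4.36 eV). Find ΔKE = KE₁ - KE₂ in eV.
1.0800 eV

Using KE_max = hc/λ - φ for each metal:

Photon energy: E = hc/λ = 5.5499 eV

For metal M (φ₁ = 3.28 eV):
KE₁ = E - φ₁ = 5.5499 - 3.28 = 2.2699 eV

For sample P (φ₂ = 4.36 eV):
KE₂ = E - φ₂ = 5.5499 - 4.36 = 1.1899 eV

Difference:
ΔKE = KE₁ - KE₂ = 2.2699 - 1.1899 = 1.0800 eV

Note: The difference equals the difference in work functions: 4.36 - 3.28 = 1.08 eV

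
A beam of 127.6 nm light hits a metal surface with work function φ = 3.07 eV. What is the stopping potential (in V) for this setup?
6.6466 V

The stopping potential V_s satisfies: eV_s = KE_max

First, find KE_max using Einstein's equation:
E_photon = hc/λ = 9.7166 eV
KE_max = E_photon - φ = 9.7166 - 3.07 = 6.6466 eV

Since eV_s = KE_max:
V_s = KE_max/e = 6.6466 V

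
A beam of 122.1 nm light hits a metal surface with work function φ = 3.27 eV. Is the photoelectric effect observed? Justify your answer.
Yes

For photoemission, the photon energy must exceed the work function.

Photon energy: E = hc/λ = 10.1543 eV
Work function: φ = 3.27 eV

Since E_photon (10.1543 eV) > φ (3.27 eV), photoemission WILL occur.
The threshold wavelength is λ₀ = hc/φ = 379.2 nm.
Since 122.1 nm < 379.2 nm, the light has sufficient energy.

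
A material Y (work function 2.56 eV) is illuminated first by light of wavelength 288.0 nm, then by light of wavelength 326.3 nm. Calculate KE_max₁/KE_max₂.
1.4076

Using Einstein's equation: KE_max = hc/λ - φ

For λ₁ = 288.0 nm:
E₁ = hc/λ₁ = 4.3050 eV
KE₁ = E₁ - φ = 4.3050 - 2.56 = 1.7450 eV

For λ₂ = 326.3 nm:
E₂ = hc/λ₂ = 3.7997 eV
KE₂ = E₂ - φ = 3.7997 - 2.56 = 1.2397 eV

Ratio: KE₁/KE₂ = 1.7450/1.2397 = 1.4076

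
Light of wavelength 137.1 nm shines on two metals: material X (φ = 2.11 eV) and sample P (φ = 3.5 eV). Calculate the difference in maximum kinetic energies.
1.3900 eV

Using KE_max = hc/λ - φ for each metal:

Photon energy: E = hc/λ = 9.0433 eV

For material X (φ₁ = 2.11 eV):
KE₁ = E - φ₁ = 9.0433 - 2.11 = 6.9333 eV

For sample P (φ₂ = 3.5 eV):
KE₂ = E - φ₂ = 9.0433 - 3.5 = 5.5433 eV

Difference:
ΔKE = KE₁ - KE₂ = 6.9333 - 5.5433 = 1.3900 eV

Note: The difference equals the difference in work functions: 3.5 - 2.11 = 1.39 eV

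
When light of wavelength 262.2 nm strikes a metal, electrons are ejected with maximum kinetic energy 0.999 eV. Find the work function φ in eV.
3.73 eV

From Einstein's photoelectric equation: KE_max = hf - φ = hc/λ - φ

Rearranging for φ:
φ = hc/λ - KE_max

Calculate photon energy:
E_photon = hc/λ = 4.7286 eV

Therefore:
φ = 4.7286 - 0.999 = 3.73 eV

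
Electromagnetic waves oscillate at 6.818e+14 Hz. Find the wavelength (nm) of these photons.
439.71 nm

Using the wave equation: c = fλ

Solving for wavelength:
λ = c/f = (3×10⁸ m/s) / (6.818e+14 Hz)
λ = 439.71 nm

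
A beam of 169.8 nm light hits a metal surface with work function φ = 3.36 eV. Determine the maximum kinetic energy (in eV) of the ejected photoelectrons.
3.9418 eV

Using Einstein's photoelectric equation: KE_max = hf - φ = hc/λ - φ

First, calculate the photon energy:
E_photon = hc/λ = (6.626×10⁻³⁴ J·s)(3×10⁸ m/s) / (169.8×10⁻⁹ m)
E_photon = 7.3018 eV

Then, the maximum kinetic energy:
KE_max = E_photon - φ = 7.3018 eV - 3.36 eV = 3.9418 eV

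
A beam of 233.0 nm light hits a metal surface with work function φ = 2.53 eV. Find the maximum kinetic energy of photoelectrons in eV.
2.7912 eV

Using Einstein's photoelectric equation: KE_max = hf - φ = hc/λ - φ

First, calculate the photon energy:
E_photon = hc/λ = (6.626×10⁻³⁴ J·s)(3×10⁸ m/s) / (233.0×10⁻⁹ m)
E_photon = 5.3212 eV

Then, the maximum kinetic energy:
KE_max = E_photon - φ = 5.3212 eV - 2.53 eV = 2.7912 eV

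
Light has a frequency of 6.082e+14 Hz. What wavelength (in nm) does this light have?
492.92 nm

Using the wave equation: c = fλ

Solving for wavelength:
λ = c/f = (3×10⁸ m/s) / (6.082e+14 Hz)
λ = 492.92 nm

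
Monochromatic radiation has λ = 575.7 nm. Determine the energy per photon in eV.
2.1536 eV

Using E = hf = hc/λ:

E = hc/λ = (6.626×10⁻³⁴ J·s)(3×10⁸ m/s) / (575.7×10⁻⁹ m)
E = 2.1536 eV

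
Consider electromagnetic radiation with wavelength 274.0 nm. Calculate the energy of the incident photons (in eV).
4.5250 eV

Using E = hf = hc/λ:

E = hc/λ = (6.626×10⁻³⁴ J·s)(3×10⁸ m/s) / (274.0×10⁻⁹ m)
E = 4.5250 eV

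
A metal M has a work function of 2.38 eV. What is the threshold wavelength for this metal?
520.94 nm

The threshold wavelength is when the photon energy equals the work function:
hc/λ₀ = φ

Solving for λ₀:
λ₀ = hc/φ = (6.626×10⁻³⁴ J·s)(3×10⁸ m/s) / (2.38 eV × 1.602×10⁻¹⁹ J/eV)
λ₀ = 520.94 nm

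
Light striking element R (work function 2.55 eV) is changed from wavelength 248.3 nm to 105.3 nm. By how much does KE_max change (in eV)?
6.7811 eV

Using Einstein's equation: KE_max = hc/λ - φ

For λ₁ = 248.3 nm:
KE₁ = hc/λ₁ - φ = 4.9933 - 2.55 = 2.4433 eV

For λ₂ = 105.3 nm:
KE₂ = hc/λ₂ - φ = 11.7744 - 2.55 = 9.2244 eV

Change in KE:
ΔKE = KE₂ - KE₁ = 9.2244 - 2.4433 = 6.7811 eV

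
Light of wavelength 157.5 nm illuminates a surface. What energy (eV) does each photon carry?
7.8720 eV

Using E = hf = hc/λ:

E = hc/λ = (6.626×10⁻³⁴ J·s)(3×10⁸ m/s) / (157.5×10⁻⁹ m)
E = 7.8720 eV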